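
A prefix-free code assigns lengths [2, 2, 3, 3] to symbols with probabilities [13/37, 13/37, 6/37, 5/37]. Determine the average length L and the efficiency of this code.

Average length L = Σ p_i × l_i = 2.2973 bits
Entropy H = 1.8762 bits
Efficiency η = H/L × 100% = 81.67%


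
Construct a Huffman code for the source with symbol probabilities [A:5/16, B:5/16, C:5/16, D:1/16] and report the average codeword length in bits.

Huffman tree construction:
Combine smallest probabilities repeatedly
Resulting codes:
  A: 01 (length 2)
  B: 10 (length 2)
  C: 11 (length 2)
  D: 00 (length 2)
Average length = Σ p(s) × length(s) = 2.0000 bits


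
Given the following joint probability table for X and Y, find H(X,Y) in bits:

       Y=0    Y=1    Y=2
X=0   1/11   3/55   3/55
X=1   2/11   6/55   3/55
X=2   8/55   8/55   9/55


H(X,Y) = -Σ p(x,y) log₂ p(x,y)
  p(0,0)=1/11: -0.0909 × log₂(0.0909) = 0.3145
  p(0,1)=3/55: -0.0545 × log₂(0.0545) = 0.2289
  p(0,2)=3/55: -0.0545 × log₂(0.0545) = 0.2289
  p(1,0)=2/11: -0.1818 × log₂(0.1818) = 0.4472
  p(1,1)=6/55: -0.1091 × log₂(0.1091) = 0.3487
  p(1,2)=3/55: -0.0545 × log₂(0.0545) = 0.2289
  p(2,0)=8/55: -0.1455 × log₂(0.1455) = 0.4046
  p(2,1)=8/55: -0.1455 × log₂(0.1455) = 0.4046
  p(2,2)=9/55: -0.1636 × log₂(0.1636) = 0.4273
H(X,Y) = 3.0335 bits


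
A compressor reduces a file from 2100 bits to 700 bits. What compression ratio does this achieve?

Compression ratio = Original / Compressed
= 2100 / 700 = 3.00:1


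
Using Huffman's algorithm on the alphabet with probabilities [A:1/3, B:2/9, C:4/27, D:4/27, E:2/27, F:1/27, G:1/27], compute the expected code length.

Huffman tree construction:
Combine smallest probabilities repeatedly
Resulting codes:
  A: 11 (length 2)
  B: 01 (length 2)
  C: 100 (length 3)
  D: 101 (length 3)
  E: 000 (length 3)
  F: 0010 (length 4)
  G: 0011 (length 4)
Average length = Σ p(s) × length(s) = 2.5185 bits


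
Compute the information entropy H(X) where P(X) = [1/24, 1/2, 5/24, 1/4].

H(X) = -Σ p(x) log₂ p(x)
  -1/24 × log₂(1/24) = 0.1910
  -1/2 × log₂(1/2) = 0.5000
  -5/24 × log₂(5/24) = 0.4715
  -1/4 × log₂(1/4) = 0.5000
H(X) = 1.6625 bits


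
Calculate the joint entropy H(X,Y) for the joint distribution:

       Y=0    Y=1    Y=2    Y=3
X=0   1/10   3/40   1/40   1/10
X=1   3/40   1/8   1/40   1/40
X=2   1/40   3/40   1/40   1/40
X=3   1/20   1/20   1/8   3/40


H(X,Y) = -Σ p(x,y) log₂ p(x,y)
  p(0,0)=1/10: -0.1000 × log₂(0.1000) = 0.3322
  p(0,1)=3/40: -0.0750 × log₂(0.0750) = 0.2803
  p(0,2)=1/40: -0.0250 × log₂(0.0250) = 0.1330
  p(0,3)=1/10: -0.1000 × log₂(0.1000) = 0.3322
  p(1,0)=3/40: -0.0750 × log₂(0.0750) = 0.2803
  p(1,1)=1/8: -0.1250 × log₂(0.1250) = 0.3750
  p(1,2)=1/40: -0.0250 × log₂(0.0250) = 0.1330
  p(1,3)=1/40: -0.0250 × log₂(0.0250) = 0.1330
  p(2,0)=1/40: -0.0250 × log₂(0.0250) = 0.1330
  p(2,1)=3/40: -0.0750 × log₂(0.0750) = 0.2803
  p(2,2)=1/40: -0.0250 × log₂(0.0250) = 0.1330
  p(2,3)=1/40: -0.0250 × log₂(0.0250) = 0.1330
  p(3,0)=1/20: -0.0500 × log₂(0.0500) = 0.2161
  p(3,1)=1/20: -0.0500 × log₂(0.0500) = 0.2161
  p(3,2)=1/8: -0.1250 × log₂(0.1250) = 0.3750
  p(3,3)=3/40: -0.0750 × log₂(0.0750) = 0.2803
H(X,Y) = 3.7660 bits


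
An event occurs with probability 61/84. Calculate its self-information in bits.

Information content I(x) = -log₂(p(x))
I = -log₂(61/84) = -log₂(0.7262)
I = 0.4616 bits


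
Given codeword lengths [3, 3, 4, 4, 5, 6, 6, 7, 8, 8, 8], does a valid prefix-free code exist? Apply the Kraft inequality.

Kraft inequality: Σ 2^(-l_i) ≤ 1 for prefix-free code
Calculating: 2^(-3) + 2^(-3) + 2^(-4) + 2^(-4) + 2^(-5) + 2^(-6) + 2^(-6) + 2^(-7) + 2^(-8) + 2^(-8) + 2^(-8)
= 0.125 + 0.125 + 0.0625 + 0.0625 + 0.03125 + 0.015625 + 0.015625 + 0.0078125 + 0.00390625 + 0.00390625 + 0.00390625
= 0.4570
Since 0.4570 ≤ 1, prefix-free code exists


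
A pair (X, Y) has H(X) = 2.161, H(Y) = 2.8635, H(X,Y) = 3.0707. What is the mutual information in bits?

I(X;Y) = H(X) + H(Y) - H(X,Y)
I(X;Y) = 2.161 + 2.8635 - 3.0707 = 1.9538 bits


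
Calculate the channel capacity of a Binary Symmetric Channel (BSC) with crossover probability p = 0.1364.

For BSC with error probability p:
C = 1 - H(p) where H(p) is binary entropy
H(0.1364) = -0.1364 × log₂(0.1364) - 0.8636 × log₂(0.8636)
H(p) = 0.5747
C = 1 - 0.5747 = 0.4253 bits/use


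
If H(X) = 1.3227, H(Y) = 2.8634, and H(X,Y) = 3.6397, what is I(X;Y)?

I(X;Y) = H(X) + H(Y) - H(X,Y)
I(X;Y) = 1.3227 + 2.8634 - 3.6397 = 0.5464 bits


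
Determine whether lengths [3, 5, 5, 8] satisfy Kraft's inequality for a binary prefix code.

Kraft inequality: Σ 2^(-l_i) ≤ 1 for prefix-free code
Calculating: 2^(-3) + 2^(-5) + 2^(-5) + 2^(-8)
= 0.125 + 0.03125 + 0.03125 + 0.00390625
= 0.1914
Since 0.1914 ≤ 1, prefix-free code exists


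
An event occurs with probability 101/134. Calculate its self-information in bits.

Information content I(x) = -log₂(p(x))
I = -log₂(101/134) = -log₂(0.7537)
I = 0.4079 bits


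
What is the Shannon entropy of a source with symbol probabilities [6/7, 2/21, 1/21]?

H(X) = -Σ p(x) log₂ p(x)
  -6/7 × log₂(6/7) = 0.1906
  -2/21 × log₂(2/21) = 0.3231
  -1/21 × log₂(1/21) = 0.2092
H(X) = 0.7229 bits


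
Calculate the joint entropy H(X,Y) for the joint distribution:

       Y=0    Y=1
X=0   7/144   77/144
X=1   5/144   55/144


H(X,Y) = -Σ p(x,y) log₂ p(x,y)
  p(0,0)=7/144: -0.0486 × log₂(0.0486) = 0.2121
  p(0,1)=77/144: -0.5347 × log₂(0.5347) = 0.4829
  p(1,0)=5/144: -0.0347 × log₂(0.0347) = 0.1683
  p(1,1)=55/144: -0.3819 × log₂(0.3819) = 0.5304
H(X,Y) = 1.3937 bits


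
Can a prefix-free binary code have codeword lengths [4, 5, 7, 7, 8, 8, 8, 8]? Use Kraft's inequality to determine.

Kraft inequality: Σ 2^(-l_i) ≤ 1 for prefix-free code
Calculating: 2^(-4) + 2^(-5) + 2^(-7) + 2^(-7) + 2^(-8) + 2^(-8) + 2^(-8) + 2^(-8)
= 0.0625 + 0.03125 + 0.0078125 + 0.0078125 + 0.00390625 + 0.00390625 + 0.00390625 + 0.00390625
= 0.1250
Since 0.1250 ≤ 1, prefix-free code exists


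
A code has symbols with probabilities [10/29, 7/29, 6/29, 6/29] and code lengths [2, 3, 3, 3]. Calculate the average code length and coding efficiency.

Average length L = Σ p_i × l_i = 2.6552 bits
Entropy H = 1.9652 bits
Efficiency η = H/L × 100% = 74.01%


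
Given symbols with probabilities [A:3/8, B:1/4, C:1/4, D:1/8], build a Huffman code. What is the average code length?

Huffman tree construction:
Combine smallest probabilities repeatedly
Resulting codes:
  A: 11 (length 2)
  B: 01 (length 2)
  C: 10 (length 2)
  D: 00 (length 2)
Average length = Σ p(s) × length(s) = 2.0000 bits


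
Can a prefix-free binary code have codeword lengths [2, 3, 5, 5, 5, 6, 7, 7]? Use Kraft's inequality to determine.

Kraft inequality: Σ 2^(-l_i) ≤ 1 for prefix-free code
Calculating: 2^(-2) + 2^(-3) + 2^(-5) + 2^(-5) + 2^(-5) + 2^(-6) + 2^(-7) + 2^(-7)
= 0.25 + 0.125 + 0.03125 + 0.03125 + 0.03125 + 0.015625 + 0.0078125 + 0.0078125
= 0.5000
Since 0.5000 ≤ 1, prefix-free code exists


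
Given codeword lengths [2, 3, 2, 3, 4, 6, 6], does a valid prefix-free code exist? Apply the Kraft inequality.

Kraft inequality: Σ 2^(-l_i) ≤ 1 for prefix-free code
Calculating: 2^(-2) + 2^(-3) + 2^(-2) + 2^(-3) + 2^(-4) + 2^(-6) + 2^(-6)
= 0.25 + 0.125 + 0.25 + 0.125 + 0.0625 + 0.015625 + 0.015625
= 0.8438
Since 0.8438 ≤ 1, prefix-free code exists


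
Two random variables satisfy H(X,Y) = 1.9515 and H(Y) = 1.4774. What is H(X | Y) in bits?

Chain rule: H(X,Y) = H(X|Y) + H(Y)
H(X|Y) = H(X,Y) - H(Y) = 1.9515 - 1.4774 = 0.4741 bits


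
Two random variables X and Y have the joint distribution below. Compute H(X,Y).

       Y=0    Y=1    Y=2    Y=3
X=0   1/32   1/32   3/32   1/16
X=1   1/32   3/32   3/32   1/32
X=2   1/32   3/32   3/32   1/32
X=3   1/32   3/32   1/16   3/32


H(X,Y) = -Σ p(x,y) log₂ p(x,y)
  p(0,0)=1/32: -0.0312 × log₂(0.0312) = 0.1562
  p(0,1)=1/32: -0.0312 × log₂(0.0312) = 0.1562
  p(0,2)=3/32: -0.0938 × log₂(0.0938) = 0.3202
  p(0,3)=1/16: -0.0625 × log₂(0.0625) = 0.2500
  p(1,0)=1/32: -0.0312 × log₂(0.0312) = 0.1562
  p(1,1)=3/32: -0.0938 × log₂(0.0938) = 0.3202
  p(1,2)=3/32: -0.0938 × log₂(0.0938) = 0.3202
  p(1,3)=1/32: -0.0312 × log₂(0.0312) = 0.1562
  p(2,0)=1/32: -0.0312 × log₂(0.0312) = 0.1562
  p(2,1)=3/32: -0.0938 × log₂(0.0938) = 0.3202
  p(2,2)=3/32: -0.0938 × log₂(0.0938) = 0.3202
  p(2,3)=1/32: -0.0312 × log₂(0.0312) = 0.1562
  p(3,0)=1/32: -0.0312 × log₂(0.0312) = 0.1562
  p(3,1)=3/32: -0.0938 × log₂(0.0938) = 0.3202
  p(3,2)=1/16: -0.0625 × log₂(0.0625) = 0.2500
  p(3,3)=3/32: -0.0938 × log₂(0.0938) = 0.3202
H(X,Y) = 3.8349 bits


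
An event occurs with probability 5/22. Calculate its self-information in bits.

Information content I(x) = -log₂(p(x))
I = -log₂(5/22) = -log₂(0.2273)
I = 2.1375 bits


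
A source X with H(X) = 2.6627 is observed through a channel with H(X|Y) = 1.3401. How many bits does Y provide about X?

I(X;Y) = H(X) - H(X|Y)
I(X;Y) = 2.6627 - 1.3401 = 1.3226 bits


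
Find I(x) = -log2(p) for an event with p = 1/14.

Information content I(x) = -log₂(p(x))
I = -log₂(1/14) = -log₂(0.0714)
I = 3.8074 bits


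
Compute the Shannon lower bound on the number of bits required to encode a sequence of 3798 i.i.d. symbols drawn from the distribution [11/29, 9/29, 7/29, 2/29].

Entropy H = 1.8154 bits/symbol
Minimum bits = H × n = 1.8154 × 3798
= 6894.93 bits


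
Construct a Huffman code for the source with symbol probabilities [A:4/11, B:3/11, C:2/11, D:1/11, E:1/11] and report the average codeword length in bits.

Huffman tree construction:
Combine smallest probabilities repeatedly
Resulting codes:
  A: 11 (length 2)
  B: 10 (length 2)
  C: 00 (length 2)
  D: 010 (length 3)
  E: 011 (length 3)
Average length = Σ p(s) × length(s) = 2.1818 bits


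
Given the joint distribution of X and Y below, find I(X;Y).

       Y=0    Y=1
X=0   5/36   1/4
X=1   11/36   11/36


H(X) = 0.9641, H(Y) = 0.9911, H(X,Y) = 1.9409
I(X;Y) = H(X) + H(Y) - H(X,Y) = 0.0143 bits


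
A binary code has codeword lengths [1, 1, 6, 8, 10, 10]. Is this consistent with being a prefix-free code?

Kraft inequality: Σ 2^(-l_i) ≤ 1 for prefix-free code
Calculating: 2^(-1) + 2^(-1) + 2^(-6) + 2^(-8) + 2^(-10) + 2^(-10)
= 0.5 + 0.5 + 0.015625 + 0.00390625 + 0.0009765625 + 0.0009765625
= 1.0215
Since 1.0215 > 1, prefix-free code does not exist


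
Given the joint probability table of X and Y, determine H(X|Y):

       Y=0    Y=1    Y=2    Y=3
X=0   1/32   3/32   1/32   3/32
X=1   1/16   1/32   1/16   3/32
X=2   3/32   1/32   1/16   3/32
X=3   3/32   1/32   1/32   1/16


H(X|Y) = Σ_y p(y) H(X|Y=y)
  p(Y=0) = 9/32, H(X|Y=0) = 1.8911
  p(Y=1) = 3/16, H(X|Y=1) = 1.7925
  p(Y=2) = 3/16, H(X|Y=2) = 1.9183
  p(Y=3) = 11/32, H(X|Y=3) = 1.9808
H(X|Y) = 0.2812×1.8911 + 0.1875×1.7925 + 0.1875×1.9183 + 0.3438×1.9808 = 1.9085 bits


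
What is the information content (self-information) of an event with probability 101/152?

Information content I(x) = -log₂(p(x))
I = -log₂(101/152) = -log₂(0.6645)
I = 0.5897 bits


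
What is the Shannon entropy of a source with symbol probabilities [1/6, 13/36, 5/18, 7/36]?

H(X) = -Σ p(x) log₂ p(x)
  -1/6 × log₂(1/6) = 0.4308
  -13/36 × log₂(13/36) = 0.5306
  -5/18 × log₂(5/18) = 0.5133
  -7/36 × log₂(7/36) = 0.4594
H(X) = 1.9342 bits


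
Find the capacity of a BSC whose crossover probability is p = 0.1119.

For BSC with error probability p:
C = 1 - H(p) where H(p) is binary entropy
H(0.1119) = -0.1119 × log₂(0.1119) - 0.8881 × log₂(0.8881)
H(p) = 0.5056
C = 1 - 0.5056 = 0.4944 bits/use


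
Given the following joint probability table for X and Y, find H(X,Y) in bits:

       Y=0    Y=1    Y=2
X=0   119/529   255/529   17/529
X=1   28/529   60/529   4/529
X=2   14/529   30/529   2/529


H(X,Y) = -Σ p(x,y) log₂ p(x,y)
  p(0,0)=119/529: -0.2250 × log₂(0.2250) = 0.4842
  p(0,1)=255/529: -0.4820 × log₂(0.4820) = 0.5075
  p(0,2)=17/529: -0.0321 × log₂(0.0321) = 0.1594
  p(1,0)=28/529: -0.0529 × log₂(0.0529) = 0.2244
  p(1,1)=60/529: -0.1134 × log₂(0.1134) = 0.3562
  p(1,2)=4/529: -0.0076 × log₂(0.0076) = 0.0533
  p(2,0)=14/529: -0.0265 × log₂(0.0265) = 0.1387
  p(2,1)=30/529: -0.0567 × log₂(0.0567) = 0.2348
  p(2,2)=2/529: -0.0038 × log₂(0.0038) = 0.0304
H(X,Y) = 2.1888 bits


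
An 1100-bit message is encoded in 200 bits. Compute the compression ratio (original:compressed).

Compression ratio = Original / Compressed
= 1100 / 200 = 5.50:1


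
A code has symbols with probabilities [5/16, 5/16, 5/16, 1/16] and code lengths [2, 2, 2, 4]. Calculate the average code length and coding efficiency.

Average length L = Σ p_i × l_i = 2.1250 bits
Entropy H = 1.8232 bits
Efficiency η = H/L × 100% = 85.80%


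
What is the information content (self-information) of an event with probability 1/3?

Information content I(x) = -log₂(p(x))
I = -log₂(1/3) = -log₂(0.3333)
I = 1.5850 bits


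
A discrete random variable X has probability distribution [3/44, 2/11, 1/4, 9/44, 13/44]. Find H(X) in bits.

H(X) = -Σ p(x) log₂ p(x)
  -3/44 × log₂(3/44) = 0.2642
  -2/11 × log₂(2/11) = 0.4472
  -1/4 × log₂(1/4) = 0.5000
  -9/44 × log₂(9/44) = 0.4683
  -13/44 × log₂(13/44) = 0.5197
H(X) = 2.1993 bits


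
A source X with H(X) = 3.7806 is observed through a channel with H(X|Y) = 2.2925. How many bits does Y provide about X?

I(X;Y) = H(X) - H(X|Y)
I(X;Y) = 3.7806 - 2.2925 = 1.4881 bits


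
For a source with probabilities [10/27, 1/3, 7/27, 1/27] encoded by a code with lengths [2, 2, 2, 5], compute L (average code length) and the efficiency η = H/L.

Average length L = Σ p_i × l_i = 2.1111 bits
Entropy H = 1.7401 bits
Efficiency η = H/L × 100% = 82.42%


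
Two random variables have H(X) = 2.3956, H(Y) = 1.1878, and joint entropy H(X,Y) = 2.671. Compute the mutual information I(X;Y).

I(X;Y) = H(X) + H(Y) - H(X,Y)
I(X;Y) = 2.3956 + 1.1878 - 2.671 = 0.9124 bits


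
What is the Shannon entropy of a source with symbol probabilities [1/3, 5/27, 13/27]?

H(X) = -Σ p(x) log₂ p(x)
  -1/3 × log₂(1/3) = 0.5283
  -5/27 × log₂(5/27) = 0.4505
  -13/27 × log₂(13/27) = 0.5077
H(X) = 1.4866 bits


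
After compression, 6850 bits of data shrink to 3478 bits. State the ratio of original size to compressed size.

Compression ratio = Original / Compressed
= 6850 / 3478 = 1.97:1


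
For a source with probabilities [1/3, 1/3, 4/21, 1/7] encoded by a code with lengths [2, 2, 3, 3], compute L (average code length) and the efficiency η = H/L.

Average length L = Σ p_i × l_i = 2.3333 bits
Entropy H = 1.9134 bits
Efficiency η = H/L × 100% = 82.00%


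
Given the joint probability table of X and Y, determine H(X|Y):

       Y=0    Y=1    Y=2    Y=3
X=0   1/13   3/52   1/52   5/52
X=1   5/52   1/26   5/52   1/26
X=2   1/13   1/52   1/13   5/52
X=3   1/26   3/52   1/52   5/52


H(X|Y) = Σ_y p(y) H(X|Y=y)
  p(Y=0) = 15/52, H(X|Y=0) = 1.9329
  p(Y=1) = 9/52, H(X|Y=1) = 1.8911
  p(Y=2) = 11/52, H(X|Y=2) = 1.6767
  p(Y=3) = 17/52, H(X|Y=3) = 1.9211
H(X|Y) = 0.2885×1.9329 + 0.1731×1.8911 + 0.2115×1.6767 + 0.3269×1.9211 = 1.8676 bits


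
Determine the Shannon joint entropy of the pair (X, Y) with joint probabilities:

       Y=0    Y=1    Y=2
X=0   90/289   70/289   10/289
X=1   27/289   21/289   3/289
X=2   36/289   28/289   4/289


H(X,Y) = -Σ p(x,y) log₂ p(x,y)
  p(0,0)=90/289: -0.3114 × log₂(0.3114) = 0.5241
  p(0,1)=70/289: -0.2422 × log₂(0.2422) = 0.4955
  p(0,2)=10/289: -0.0346 × log₂(0.0346) = 0.1679
  p(1,0)=27/289: -0.0934 × log₂(0.0934) = 0.3195
  p(1,1)=21/289: -0.0727 × log₂(0.0727) = 0.2749
  p(1,2)=3/289: -0.0104 × log₂(0.0104) = 0.0684
  p(2,0)=36/289: -0.1246 × log₂(0.1246) = 0.3743
  p(2,1)=28/289: -0.0969 × log₂(0.0969) = 0.3263
  p(2,2)=4/289: -0.0138 × log₂(0.0138) = 0.0855
H(X,Y) = 2.6364 bits


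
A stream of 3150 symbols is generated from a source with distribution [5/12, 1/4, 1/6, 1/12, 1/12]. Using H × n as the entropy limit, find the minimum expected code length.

Entropy H = 2.0546 bits/symbol
Minimum bits = H × n = 2.0546 × 3150
= 6471.94 bits


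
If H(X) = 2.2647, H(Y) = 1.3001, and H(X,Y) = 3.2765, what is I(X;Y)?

I(X;Y) = H(X) + H(Y) - H(X,Y)
I(X;Y) = 2.2647 + 1.3001 - 3.2765 = 0.2883 bits


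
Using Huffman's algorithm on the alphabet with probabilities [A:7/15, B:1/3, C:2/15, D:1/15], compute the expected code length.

Huffman tree construction:
Combine smallest probabilities repeatedly
Resulting codes:
  A: 0 (length 1)
  B: 11 (length 2)
  C: 101 (length 3)
  D: 100 (length 3)
Average length = Σ p(s) × length(s) = 1.7333 bits


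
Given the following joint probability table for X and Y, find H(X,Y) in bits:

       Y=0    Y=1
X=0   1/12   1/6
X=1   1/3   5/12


H(X,Y) = -Σ p(x,y) log₂ p(x,y)
  p(0,0)=1/12: -0.0833 × log₂(0.0833) = 0.2987
  p(0,1)=1/6: -0.1667 × log₂(0.1667) = 0.4308
  p(1,0)=1/3: -0.3333 × log₂(0.3333) = 0.5283
  p(1,1)=5/12: -0.4167 × log₂(0.4167) = 0.5263
H(X,Y) = 1.7842 bits


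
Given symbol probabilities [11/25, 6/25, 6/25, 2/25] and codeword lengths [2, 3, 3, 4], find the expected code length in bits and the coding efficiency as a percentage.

Average length L = Σ p_i × l_i = 2.6400 bits
Entropy H = 1.8009 bits
Efficiency η = H/L × 100% = 68.22%


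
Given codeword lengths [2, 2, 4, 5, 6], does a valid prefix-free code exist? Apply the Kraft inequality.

Kraft inequality: Σ 2^(-l_i) ≤ 1 for prefix-free code
Calculating: 2^(-2) + 2^(-2) + 2^(-4) + 2^(-5) + 2^(-6)
= 0.25 + 0.25 + 0.0625 + 0.03125 + 0.015625
= 0.6094
Since 0.6094 ≤ 1, prefix-free code exists


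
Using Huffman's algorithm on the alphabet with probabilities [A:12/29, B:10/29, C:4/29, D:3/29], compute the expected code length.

Huffman tree construction:
Combine smallest probabilities repeatedly
Resulting codes:
  A: 0 (length 1)
  B: 11 (length 2)
  C: 101 (length 3)
  D: 100 (length 3)
Average length = Σ p(s) × length(s) = 1.8276 bits


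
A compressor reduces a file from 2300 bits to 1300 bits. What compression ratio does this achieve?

Compression ratio = Original / Compressed
= 2300 / 1300 = 1.77:1


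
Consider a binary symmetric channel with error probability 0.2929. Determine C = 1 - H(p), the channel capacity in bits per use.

For BSC with error probability p:
C = 1 - H(p) where H(p) is binary entropy
H(0.2929) = -0.2929 × log₂(0.2929) - 0.7071 × log₂(0.7071)
H(p) = 0.8724
C = 1 - 0.8724 = 0.1276 bits/use


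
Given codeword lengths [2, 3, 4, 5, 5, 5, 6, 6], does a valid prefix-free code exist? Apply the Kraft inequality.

Kraft inequality: Σ 2^(-l_i) ≤ 1 for prefix-free code
Calculating: 2^(-2) + 2^(-3) + 2^(-4) + 2^(-5) + 2^(-5) + 2^(-5) + 2^(-6) + 2^(-6)
= 0.25 + 0.125 + 0.0625 + 0.03125 + 0.03125 + 0.03125 + 0.015625 + 0.015625
= 0.5625
Since 0.5625 ≤ 1, prefix-free code exists


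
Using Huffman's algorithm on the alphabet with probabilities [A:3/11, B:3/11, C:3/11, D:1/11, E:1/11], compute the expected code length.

Huffman tree construction:
Combine smallest probabilities repeatedly
Resulting codes:
  A: 01 (length 2)
  B: 10 (length 2)
  C: 11 (length 2)
  D: 000 (length 3)
  E: 001 (length 3)
Average length = Σ p(s) × length(s) = 2.1818 bits


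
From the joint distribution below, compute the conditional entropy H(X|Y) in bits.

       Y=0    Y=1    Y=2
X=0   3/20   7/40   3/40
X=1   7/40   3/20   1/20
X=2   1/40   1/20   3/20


H(X|Y) = Σ_y p(y) H(X|Y=y)
  p(Y=0) = 7/20, H(X|Y=0) = 1.2958
  p(Y=1) = 3/8, H(X|Y=1) = 1.4295
  p(Y=2) = 11/40, H(X|Y=2) = 1.4354
H(X|Y) = 0.3500×1.2958 + 0.3750×1.4295 + 0.2750×1.4354 = 1.3843 bits


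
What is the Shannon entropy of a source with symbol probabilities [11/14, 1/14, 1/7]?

H(X) = -Σ p(x) log₂ p(x)
  -11/14 × log₂(11/14) = 0.2734
  -1/14 × log₂(1/14) = 0.2720
  -1/7 × log₂(1/7) = 0.4011
H(X) = 0.9464 bits


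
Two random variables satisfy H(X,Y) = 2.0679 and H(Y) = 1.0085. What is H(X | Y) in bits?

Chain rule: H(X,Y) = H(X|Y) + H(Y)
H(X|Y) = H(X,Y) - H(Y) = 2.0679 - 1.0085 = 1.0594 bits


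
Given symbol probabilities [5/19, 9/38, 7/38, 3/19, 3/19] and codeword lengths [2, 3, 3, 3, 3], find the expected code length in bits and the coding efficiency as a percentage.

Average length L = Σ p_i × l_i = 2.7368 bits
Entropy H = 2.2895 bits
Efficiency η = H/L × 100% = 83.66%


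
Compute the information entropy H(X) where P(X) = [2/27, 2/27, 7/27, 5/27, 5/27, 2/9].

H(X) = -Σ p(x) log₂ p(x)
  -2/27 × log₂(2/27) = 0.2781
  -2/27 × log₂(2/27) = 0.2781
  -7/27 × log₂(7/27) = 0.5049
  -5/27 × log₂(5/27) = 0.4505
  -5/27 × log₂(5/27) = 0.4505
  -2/9 × log₂(2/9) = 0.4822
H(X) = 2.4445 bits


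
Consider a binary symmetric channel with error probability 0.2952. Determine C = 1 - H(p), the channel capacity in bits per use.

For BSC with error probability p:
C = 1 - H(p) where H(p) is binary entropy
H(0.2952) = -0.2952 × log₂(0.2952) - 0.7048 × log₂(0.7048)
H(p) = 0.8753
C = 1 - 0.8753 = 0.1247 bits/use


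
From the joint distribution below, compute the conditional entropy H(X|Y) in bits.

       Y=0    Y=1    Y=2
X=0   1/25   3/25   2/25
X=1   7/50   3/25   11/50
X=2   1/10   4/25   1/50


H(X|Y) = Σ_y p(y) H(X|Y=y)
  p(Y=0) = 7/25, H(X|Y=0) = 1.4316
  p(Y=1) = 2/5, H(X|Y=1) = 1.5710
  p(Y=2) = 8/25, H(X|Y=2) = 1.1216
H(X|Y) = 0.2800×1.4316 + 0.4000×1.5710 + 0.3200×1.1216 = 1.3881 bits


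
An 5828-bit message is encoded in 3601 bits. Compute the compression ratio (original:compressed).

Compression ratio = Original / Compressed
= 5828 / 3601 = 1.62:1


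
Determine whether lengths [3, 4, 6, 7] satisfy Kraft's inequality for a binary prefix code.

Kraft inequality: Σ 2^(-l_i) ≤ 1 for prefix-free code
Calculating: 2^(-3) + 2^(-4) + 2^(-6) + 2^(-7)
= 0.125 + 0.0625 + 0.015625 + 0.0078125
= 0.2109
Since 0.2109 ≤ 1, prefix-free code exists


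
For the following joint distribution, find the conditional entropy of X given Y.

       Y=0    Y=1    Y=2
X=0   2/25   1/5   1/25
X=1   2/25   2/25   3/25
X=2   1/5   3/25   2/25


H(X|Y) = Σ_y p(y) H(X|Y=y)
  p(Y=0) = 9/25, H(X|Y=0) = 1.4355
  p(Y=1) = 2/5, H(X|Y=1) = 1.4855
  p(Y=2) = 6/25, H(X|Y=2) = 1.4591
H(X|Y) = 0.3600×1.4355 + 0.4000×1.4855 + 0.2400×1.4591 = 1.4612 bits


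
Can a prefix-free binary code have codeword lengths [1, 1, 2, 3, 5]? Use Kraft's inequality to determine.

Kraft inequality: Σ 2^(-l_i) ≤ 1 for prefix-free code
Calculating: 2^(-1) + 2^(-1) + 2^(-2) + 2^(-3) + 2^(-5)
= 0.5 + 0.5 + 0.25 + 0.125 + 0.03125
= 1.4062
Since 1.4062 > 1, prefix-free code does not exist


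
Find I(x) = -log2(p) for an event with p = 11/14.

Information content I(x) = -log₂(p(x))
I = -log₂(11/14) = -log₂(0.7857)
I = 0.3479 bits


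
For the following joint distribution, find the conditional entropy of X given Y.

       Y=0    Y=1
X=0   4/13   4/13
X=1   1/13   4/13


H(X|Y) = Σ_y p(y) H(X|Y=y)
  p(Y=0) = 5/13, H(X|Y=0) = 0.7219
  p(Y=1) = 8/13, H(X|Y=1) = 1.0000
H(X|Y) = 0.3846×0.7219 + 0.6154×1.0000 = 0.8930 bits


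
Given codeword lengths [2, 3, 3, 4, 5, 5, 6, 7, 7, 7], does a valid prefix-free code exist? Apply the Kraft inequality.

Kraft inequality: Σ 2^(-l_i) ≤ 1 for prefix-free code
Calculating: 2^(-2) + 2^(-3) + 2^(-3) + 2^(-4) + 2^(-5) + 2^(-5) + 2^(-6) + 2^(-7) + 2^(-7) + 2^(-7)
= 0.25 + 0.125 + 0.125 + 0.0625 + 0.03125 + 0.03125 + 0.015625 + 0.0078125 + 0.0078125 + 0.0078125
= 0.6641
Since 0.6641 ≤ 1, prefix-free code exists


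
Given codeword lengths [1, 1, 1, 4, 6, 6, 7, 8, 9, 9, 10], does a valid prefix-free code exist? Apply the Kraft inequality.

Kraft inequality: Σ 2^(-l_i) ≤ 1 for prefix-free code
Calculating: 2^(-1) + 2^(-1) + 2^(-1) + 2^(-4) + 2^(-6) + 2^(-6) + 2^(-7) + 2^(-8) + 2^(-9) + 2^(-9) + 2^(-10)
= 0.5 + 0.5 + 0.5 + 0.0625 + 0.015625 + 0.015625 + 0.0078125 + 0.00390625 + 0.001953125 + 0.001953125 + 0.0009765625
= 1.6104
Since 1.6104 > 1, prefix-free code does not exist


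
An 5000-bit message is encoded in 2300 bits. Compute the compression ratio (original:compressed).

Compression ratio = Original / Compressed
= 5000 / 2300 = 2.17:1


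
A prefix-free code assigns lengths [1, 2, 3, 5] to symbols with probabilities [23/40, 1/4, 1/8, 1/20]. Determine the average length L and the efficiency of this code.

Average length L = Σ p_i × l_i = 1.7000 bits
Entropy H = 1.5502 bits
Efficiency η = H/L × 100% = 91.19%


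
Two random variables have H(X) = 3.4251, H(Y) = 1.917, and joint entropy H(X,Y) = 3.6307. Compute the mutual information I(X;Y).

I(X;Y) = H(X) + H(Y) - H(X,Y)
I(X;Y) = 3.4251 + 1.917 - 3.6307 = 1.7114 bits


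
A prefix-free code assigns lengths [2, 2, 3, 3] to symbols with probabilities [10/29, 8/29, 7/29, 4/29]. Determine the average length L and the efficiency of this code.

Average length L = Σ p_i × l_i = 2.3793 bits
Entropy H = 1.9314 bits
Efficiency η = H/L × 100% = 81.17%


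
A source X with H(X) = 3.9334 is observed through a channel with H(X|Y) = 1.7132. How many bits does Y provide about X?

I(X;Y) = H(X) - H(X|Y)
I(X;Y) = 3.9334 - 1.7132 = 2.2202 bits


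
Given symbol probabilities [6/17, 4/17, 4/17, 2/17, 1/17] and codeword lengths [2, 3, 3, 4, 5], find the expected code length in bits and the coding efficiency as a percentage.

Average length L = Σ p_i × l_i = 2.8824 bits
Entropy H = 2.1163 bits
Efficiency η = H/L × 100% = 73.42%


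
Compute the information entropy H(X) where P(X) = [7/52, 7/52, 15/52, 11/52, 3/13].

H(X) = -Σ p(x) log₂ p(x)
  -7/52 × log₂(7/52) = 0.3895
  -7/52 × log₂(7/52) = 0.3895
  -15/52 × log₂(15/52) = 0.5174
  -11/52 × log₂(11/52) = 0.4741
  -3/13 × log₂(3/13) = 0.4882
H(X) = 2.2585 bits


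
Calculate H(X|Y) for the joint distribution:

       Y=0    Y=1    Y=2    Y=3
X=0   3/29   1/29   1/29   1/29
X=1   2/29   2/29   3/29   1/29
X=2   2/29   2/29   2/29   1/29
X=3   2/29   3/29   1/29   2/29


H(X|Y) = Σ_y p(y) H(X|Y=y)
  p(Y=0) = 9/29, H(X|Y=0) = 1.9749
  p(Y=1) = 8/29, H(X|Y=1) = 1.9056
  p(Y=2) = 7/29, H(X|Y=2) = 1.8424
  p(Y=3) = 5/29, H(X|Y=3) = 1.9219
H(X|Y) = 0.3103×1.9749 + 0.2759×1.9056 + 0.2414×1.8424 + 0.1724×1.9219 = 1.9147 bits


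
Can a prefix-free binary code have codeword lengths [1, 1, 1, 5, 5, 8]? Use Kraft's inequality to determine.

Kraft inequality: Σ 2^(-l_i) ≤ 1 for prefix-free code
Calculating: 2^(-1) + 2^(-1) + 2^(-1) + 2^(-5) + 2^(-5) + 2^(-8)
= 0.5 + 0.5 + 0.5 + 0.03125 + 0.03125 + 0.00390625
= 1.5664
Since 1.5664 > 1, prefix-free code does not exist


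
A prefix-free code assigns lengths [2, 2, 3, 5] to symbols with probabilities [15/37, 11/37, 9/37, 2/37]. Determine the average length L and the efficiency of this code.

Average length L = Σ p_i × l_i = 2.4054 bits
Entropy H = 1.7720 bits
Efficiency η = H/L × 100% = 73.67%


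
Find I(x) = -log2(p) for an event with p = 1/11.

Information content I(x) = -log₂(p(x))
I = -log₂(1/11) = -log₂(0.0909)
I = 3.4594 bits


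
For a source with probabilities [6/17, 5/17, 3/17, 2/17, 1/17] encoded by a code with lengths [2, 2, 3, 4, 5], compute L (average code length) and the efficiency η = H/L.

Average length L = Σ p_i × l_i = 2.5882 bits
Entropy H = 2.0949 bits
Efficiency η = H/L × 100% = 80.94%


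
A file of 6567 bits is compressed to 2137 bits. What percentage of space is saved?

Space savings = (1 - Compressed/Original) × 100%
= (1 - 2137/6567) × 100%
= 67.46%


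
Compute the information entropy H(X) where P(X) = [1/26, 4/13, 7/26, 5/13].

H(X) = -Σ p(x) log₂ p(x)
  -1/26 × log₂(1/26) = 0.1808
  -4/13 × log₂(4/13) = 0.5232
  -7/26 × log₂(7/26) = 0.5097
  -5/13 × log₂(5/13) = 0.5302
H(X) = 1.7439 bits


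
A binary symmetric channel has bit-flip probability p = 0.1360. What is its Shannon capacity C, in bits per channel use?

For BSC with error probability p:
C = 1 - H(p) where H(p) is binary entropy
H(0.1360) = -0.1360 × log₂(0.1360) - 0.8640 × log₂(0.8640)
H(p) = 0.5737
C = 1 - 0.5737 = 0.4263 bits/use


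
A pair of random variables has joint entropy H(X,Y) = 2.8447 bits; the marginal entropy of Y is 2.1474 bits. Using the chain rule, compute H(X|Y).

Chain rule: H(X,Y) = H(X|Y) + H(Y)
H(X|Y) = H(X,Y) - H(Y) = 2.8447 - 2.1474 = 0.6973 bits


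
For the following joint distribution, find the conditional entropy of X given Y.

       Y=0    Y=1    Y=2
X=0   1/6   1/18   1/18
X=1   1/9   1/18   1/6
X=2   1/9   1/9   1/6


H(X|Y) = Σ_y p(y) H(X|Y=y)
  p(Y=0) = 7/18, H(X|Y=0) = 1.5567
  p(Y=1) = 2/9, H(X|Y=1) = 1.5000
  p(Y=2) = 7/18, H(X|Y=2) = 1.4488
H(X|Y) = 0.3889×1.5567 + 0.2222×1.5000 + 0.3889×1.4488 = 1.5021 bits


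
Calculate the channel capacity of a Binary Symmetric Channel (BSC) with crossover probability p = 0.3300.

For BSC with error probability p:
C = 1 - H(p) where H(p) is binary entropy
H(0.3300) = -0.3300 × log₂(0.3300) - 0.6700 × log₂(0.6700)
H(p) = 0.9149
C = 1 - 0.9149 = 0.0851 bits/use


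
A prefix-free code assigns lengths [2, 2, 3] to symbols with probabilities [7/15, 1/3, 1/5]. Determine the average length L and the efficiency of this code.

Average length L = Σ p_i × l_i = 2.2000 bits
Entropy H = 1.5058 bits
Efficiency η = H/L × 100% = 68.45%


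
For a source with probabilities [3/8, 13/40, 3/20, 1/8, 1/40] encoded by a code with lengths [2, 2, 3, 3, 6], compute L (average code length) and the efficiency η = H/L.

Average length L = Σ p_i × l_i = 2.3750 bits
Entropy H = 1.9762 bits
Efficiency η = H/L × 100% = 83.21%


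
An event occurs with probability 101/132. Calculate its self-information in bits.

Information content I(x) = -log₂(p(x))
I = -log₂(101/132) = -log₂(0.7652)
I = 0.3862 bits


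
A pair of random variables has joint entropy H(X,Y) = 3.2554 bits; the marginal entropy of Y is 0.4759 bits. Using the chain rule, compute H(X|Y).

Chain rule: H(X,Y) = H(X|Y) + H(Y)
H(X|Y) = H(X,Y) - H(Y) = 3.2554 - 0.4759 = 2.7795 bits


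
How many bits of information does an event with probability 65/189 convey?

Information content I(x) = -log₂(p(x))
I = -log₂(65/189) = -log₂(0.3439)
I = 1.5399 bits


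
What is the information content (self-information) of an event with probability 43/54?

Information content I(x) = -log₂(p(x))
I = -log₂(43/54) = -log₂(0.7963)
I = 0.3286 bits


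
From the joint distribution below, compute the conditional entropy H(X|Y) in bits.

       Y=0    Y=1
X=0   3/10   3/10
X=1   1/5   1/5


H(X|Y) = Σ_y p(y) H(X|Y=y)
  p(Y=0) = 1/2, H(X|Y=0) = 0.9710
  p(Y=1) = 1/2, H(X|Y=1) = 0.9710
H(X|Y) = 0.5000×0.9710 + 0.5000×0.9710 = 0.9710 bits


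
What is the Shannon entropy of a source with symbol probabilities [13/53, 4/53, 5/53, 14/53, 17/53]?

H(X) = -Σ p(x) log₂ p(x)
  -13/53 × log₂(13/53) = 0.4973
  -4/53 × log₂(4/53) = 0.2814
  -5/53 × log₂(5/53) = 0.3213
  -14/53 × log₂(14/53) = 0.5073
  -17/53 × log₂(17/53) = 0.5262
H(X) = 2.1335 bits


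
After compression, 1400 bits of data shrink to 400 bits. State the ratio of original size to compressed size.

Compression ratio = Original / Compressed
= 1400 / 400 = 3.50:1


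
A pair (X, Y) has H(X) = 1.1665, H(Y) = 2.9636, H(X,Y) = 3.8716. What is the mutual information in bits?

I(X;Y) = H(X) + H(Y) - H(X,Y)
I(X;Y) = 1.1665 + 2.9636 - 3.8716 = 0.2585 bits


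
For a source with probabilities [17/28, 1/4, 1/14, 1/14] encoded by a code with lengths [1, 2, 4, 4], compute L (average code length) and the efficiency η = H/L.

Average length L = Σ p_i × l_i = 1.6786 bits
Entropy H = 1.4810 bits
Efficiency η = H/L × 100% = 88.23%


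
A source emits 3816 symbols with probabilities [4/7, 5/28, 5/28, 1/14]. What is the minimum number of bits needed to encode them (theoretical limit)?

Entropy H = 1.6210 bits/symbol
Minimum bits = H × n = 1.6210 × 3816
= 6185.55 bits


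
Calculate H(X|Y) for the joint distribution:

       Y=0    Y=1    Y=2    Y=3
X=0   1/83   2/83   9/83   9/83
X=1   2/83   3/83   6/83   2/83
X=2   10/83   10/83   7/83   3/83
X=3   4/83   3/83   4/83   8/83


H(X|Y) = Σ_y p(y) H(X|Y=y)
  p(Y=0) = 17/83, H(X|Y=0) = 1.5452
  p(Y=1) = 18/83, H(X|Y=1) = 1.6850
  p(Y=2) = 26/83, H(X|Y=2) = 1.9431
  p(Y=3) = 22/83, H(X|Y=3) = 1.7647
H(X|Y) = 0.2048×1.5452 + 0.2169×1.6850 + 0.3133×1.9431 + 0.2651×1.7647 = 1.7583 bits


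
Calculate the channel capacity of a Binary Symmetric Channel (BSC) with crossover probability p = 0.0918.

For BSC with error probability p:
C = 1 - H(p) where H(p) is binary entropy
H(0.0918) = -0.0918 × log₂(0.0918) - 0.9082 × log₂(0.9082)
H(p) = 0.4424
C = 1 - 0.4424 = 0.5576 bits/use


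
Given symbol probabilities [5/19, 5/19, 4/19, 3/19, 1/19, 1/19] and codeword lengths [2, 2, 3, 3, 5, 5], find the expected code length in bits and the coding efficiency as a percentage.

Average length L = Σ p_i × l_i = 2.6842 bits
Entropy H = 2.3546 bits
Efficiency η = H/L × 100% = 87.72%


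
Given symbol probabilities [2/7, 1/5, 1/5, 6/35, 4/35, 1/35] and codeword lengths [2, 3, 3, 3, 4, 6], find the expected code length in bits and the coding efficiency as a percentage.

Average length L = Σ p_i × l_i = 2.9143 bits
Entropy H = 2.3855 bits
Efficiency η = H/L × 100% = 81.86%


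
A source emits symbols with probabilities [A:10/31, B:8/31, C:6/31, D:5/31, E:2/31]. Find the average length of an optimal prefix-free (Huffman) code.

Huffman tree construction:
Combine smallest probabilities repeatedly
Resulting codes:
  A: 11 (length 2)
  B: 10 (length 2)
  C: 00 (length 2)
  D: 011 (length 3)
  E: 010 (length 3)
Average length = Σ p(s) × length(s) = 2.2258 bits


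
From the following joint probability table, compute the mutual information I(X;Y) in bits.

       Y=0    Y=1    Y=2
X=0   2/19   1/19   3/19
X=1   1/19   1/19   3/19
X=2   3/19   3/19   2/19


H(X) = 1.5574, H(Y) = 1.5574, H(X,Y) = 3.0364
I(X;Y) = H(X) + H(Y) - H(X,Y) = 0.0785 bits


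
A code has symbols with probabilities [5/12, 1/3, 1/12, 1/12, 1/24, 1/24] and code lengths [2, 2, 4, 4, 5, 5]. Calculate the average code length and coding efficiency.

Average length L = Σ p_i × l_i = 2.5833 bits
Entropy H = 2.0342 bits
Efficiency η = H/L × 100% = 78.74%


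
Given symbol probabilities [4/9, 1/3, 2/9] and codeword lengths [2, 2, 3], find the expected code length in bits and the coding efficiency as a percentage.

Average length L = Σ p_i × l_i = 2.2222 bits
Entropy H = 1.5305 bits
Efficiency η = H/L × 100% = 68.87%


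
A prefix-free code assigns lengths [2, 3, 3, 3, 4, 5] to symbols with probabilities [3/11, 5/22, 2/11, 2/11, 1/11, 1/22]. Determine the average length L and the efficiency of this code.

Average length L = Σ p_i × l_i = 2.9091 bits
Entropy H = 2.4085 bits
Efficiency η = H/L × 100% = 82.79%


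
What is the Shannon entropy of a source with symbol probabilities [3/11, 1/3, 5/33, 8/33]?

H(X) = -Σ p(x) log₂ p(x)
  -3/11 × log₂(3/11) = 0.5112
  -1/3 × log₂(1/3) = 0.5283
  -5/33 × log₂(5/33) = 0.4125
  -8/33 × log₂(8/33) = 0.4956
H(X) = 1.9476 bits


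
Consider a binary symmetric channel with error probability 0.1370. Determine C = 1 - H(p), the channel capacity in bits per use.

For BSC with error probability p:
C = 1 - H(p) where H(p) is binary entropy
H(0.1370) = -0.1370 × log₂(0.1370) - 0.8630 × log₂(0.8630)
H(p) = 0.5763
C = 1 - 0.5763 = 0.4237 bits/use


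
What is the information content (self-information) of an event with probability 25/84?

Information content I(x) = -log₂(p(x))
I = -log₂(25/84) = -log₂(0.2976)
I = 1.7485 bits


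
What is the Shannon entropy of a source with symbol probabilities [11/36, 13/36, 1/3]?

H(X) = -Σ p(x) log₂ p(x)
  -11/36 × log₂(11/36) = 0.5227
  -13/36 × log₂(13/36) = 0.5306
  -1/3 × log₂(1/3) = 0.5283
H(X) = 1.5816 bits


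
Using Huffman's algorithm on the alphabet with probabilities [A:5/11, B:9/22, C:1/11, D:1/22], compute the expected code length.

Huffman tree construction:
Combine smallest probabilities repeatedly
Resulting codes:
  A: 0 (length 1)
  B: 11 (length 2)
  C: 101 (length 3)
  D: 100 (length 3)
Average length = Σ p(s) × length(s) = 1.6818 bits


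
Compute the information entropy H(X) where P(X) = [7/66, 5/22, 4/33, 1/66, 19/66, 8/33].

H(X) = -Σ p(x) log₂ p(x)
  -7/66 × log₂(7/66) = 0.3433
  -5/22 × log₂(5/22) = 0.4858
  -4/33 × log₂(4/33) = 0.3690
  -1/66 × log₂(1/66) = 0.0916
  -19/66 × log₂(19/66) = 0.5172
  -8/33 × log₂(8/33) = 0.4956
H(X) = 2.3025 bits


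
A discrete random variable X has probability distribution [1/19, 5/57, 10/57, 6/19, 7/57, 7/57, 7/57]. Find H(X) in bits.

H(X) = -Σ p(x) log₂ p(x)
  -1/19 × log₂(1/19) = 0.2236
  -5/57 × log₂(5/57) = 0.3080
  -10/57 × log₂(10/57) = 0.4405
  -6/19 × log₂(6/19) = 0.5251
  -7/57 × log₂(7/57) = 0.3716
  -7/57 × log₂(7/57) = 0.3716
  -7/57 × log₂(7/57) = 0.3716
H(X) = 2.6119 bits


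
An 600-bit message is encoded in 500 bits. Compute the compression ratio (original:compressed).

Compression ratio = Original / Compressed
= 600 / 500 = 1.20:1


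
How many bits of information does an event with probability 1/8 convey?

Information content I(x) = -log₂(p(x))
I = -log₂(1/8) = -log₂(0.1250)
I = 3.0000 bits


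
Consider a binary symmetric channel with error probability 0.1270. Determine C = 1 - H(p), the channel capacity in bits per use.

For BSC with error probability p:
C = 1 - H(p) where H(p) is binary entropy
H(0.1270) = -0.1270 × log₂(0.1270) - 0.8730 × log₂(0.8730)
H(p) = 0.5492
C = 1 - 0.5492 = 0.4508 bits/use


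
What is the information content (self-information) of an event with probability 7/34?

Information content I(x) = -log₂(p(x))
I = -log₂(7/34) = -log₂(0.2059)
I = 2.2801 bits


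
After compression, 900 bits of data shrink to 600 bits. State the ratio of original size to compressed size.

Compression ratio = Original / Compressed
= 900 / 600 = 1.50:1


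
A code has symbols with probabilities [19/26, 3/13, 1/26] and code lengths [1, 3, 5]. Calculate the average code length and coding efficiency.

Average length L = Σ p_i × l_i = 1.6154 bits
Entropy H = 0.9997 bits
Efficiency η = H/L × 100% = 61.88%


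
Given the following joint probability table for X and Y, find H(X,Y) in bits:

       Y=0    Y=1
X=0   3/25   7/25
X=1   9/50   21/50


H(X,Y) = -Σ p(x,y) log₂ p(x,y)
  p(0,0)=3/25: -0.1200 × log₂(0.1200) = 0.3671
  p(0,1)=7/25: -0.2800 × log₂(0.2800) = 0.5142
  p(1,0)=9/50: -0.1800 × log₂(0.1800) = 0.4453
  p(1,1)=21/50: -0.4200 × log₂(0.4200) = 0.5256
H(X,Y) = 1.8522 bits


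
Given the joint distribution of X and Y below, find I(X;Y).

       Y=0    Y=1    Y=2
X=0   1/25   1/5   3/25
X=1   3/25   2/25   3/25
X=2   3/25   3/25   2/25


H(X) = 1.5827, H(Y) = 1.5690, H(X,Y) = 3.0685
I(X;Y) = H(X) + H(Y) - H(X,Y) = 0.0832 bits


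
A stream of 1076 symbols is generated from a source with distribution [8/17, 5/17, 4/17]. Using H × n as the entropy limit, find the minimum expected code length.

Entropy H = 1.5222 bits/symbol
Minimum bits = H × n = 1.5222 × 1076
= 1637.88 bits


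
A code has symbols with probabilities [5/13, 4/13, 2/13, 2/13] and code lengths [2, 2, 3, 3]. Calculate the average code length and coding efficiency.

Average length L = Σ p_i × l_i = 2.3077 bits
Entropy H = 1.8843 bits
Efficiency η = H/L × 100% = 81.65%
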